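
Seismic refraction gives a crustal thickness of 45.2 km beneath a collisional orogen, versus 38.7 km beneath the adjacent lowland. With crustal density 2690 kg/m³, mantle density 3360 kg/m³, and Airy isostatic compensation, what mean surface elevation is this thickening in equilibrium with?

1.3 km

Excess crust Δ = 45.2 km − 38.7 km = 6.5 km, split between elevation h and root r with h + r = Δ.
Airy balance ρ_c h = (ρ_m − ρ_c) r gives r = h ρ_c/(ρ_m − ρ_c), so h (1 + ρ_c/(ρ_m − ρ_c)) = Δ, i.e. h = Δ (ρ_m − ρ_c)/ρ_m.
h = 6.5 km × 670/3360 = 1.3 km.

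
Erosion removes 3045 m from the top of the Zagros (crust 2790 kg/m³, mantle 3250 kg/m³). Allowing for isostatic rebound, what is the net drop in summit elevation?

Rebound u = e ρ_c/ρ_m = 3045 m × 2790/3250 = 2614 m.
Net surface drop = e − u = 3045 m − 2614 m = e (ρ_m − ρ_c)/ρ_m = 431 m.

431 m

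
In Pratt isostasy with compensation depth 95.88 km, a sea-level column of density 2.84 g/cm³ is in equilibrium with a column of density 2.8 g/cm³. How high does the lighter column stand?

ρ_ref D = ρ (D + h) → h = D (ρ_ref − ρ)/ρ.
h = 95.88 km × (2.84 − 2.8)/2.8 = 1.37 km.

1.37 km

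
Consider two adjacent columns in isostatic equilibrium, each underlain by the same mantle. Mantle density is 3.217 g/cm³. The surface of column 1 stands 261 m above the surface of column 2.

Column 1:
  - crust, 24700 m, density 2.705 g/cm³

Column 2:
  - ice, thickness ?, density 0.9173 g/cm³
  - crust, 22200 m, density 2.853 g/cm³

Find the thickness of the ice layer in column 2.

Take the compensation level at the base of the deeper column (depth z_c below the surface of column 1) and equate Σ ρ_i t_i down to z_c; mantle fills any gap and the z_c terms cancel.
Column 1: 24700×2.705 + (z_c − 24700)×3.217
Column 2: 261×0 + x×0.9173 + 22200×2.853 + (z_c − 261 − 22200 − x)×3.217
The z_c×3.217 term appears on both sides and cancels. Collect the known terms of each column as K = Σ(ρt)_known − 3.217 × (depth of known layers): K_1 = 66813.5 − 3.217×24700 = −12646.4; K_2 = 63336.6 − 3.217×(261 + 22200) = −8920.437.
Balance: K_1 = K_2 − x×(3.217 − 0.9173), so x = (K_2 − K_1)/(3.217 − 0.9173) = 3725.96/2.2997 = 1620 m.

1620 m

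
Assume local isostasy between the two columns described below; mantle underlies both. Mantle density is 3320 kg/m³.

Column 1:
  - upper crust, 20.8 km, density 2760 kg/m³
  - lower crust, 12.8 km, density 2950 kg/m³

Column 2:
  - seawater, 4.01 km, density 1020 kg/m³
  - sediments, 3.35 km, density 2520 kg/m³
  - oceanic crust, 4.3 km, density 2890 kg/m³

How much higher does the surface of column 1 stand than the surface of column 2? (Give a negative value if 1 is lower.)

0.793 km

For any compensation level in the mantle, the mantle terms cancel and isostasy reduces to e = (Σt_1 − Σt_2) − (Σ(ρt)_1 − Σ(ρt)_2) / ρ_m.
Σt_1 = 33.6 km; Σt_2 = 11.66 km; Σ(ρt)_1 = 95168; Σ(ρt)_2 = 24959.2 (in km·kg/m³).
e = (33.6 − 11.66) − (95168 − 24959.2) / 3320 = 0.793 km.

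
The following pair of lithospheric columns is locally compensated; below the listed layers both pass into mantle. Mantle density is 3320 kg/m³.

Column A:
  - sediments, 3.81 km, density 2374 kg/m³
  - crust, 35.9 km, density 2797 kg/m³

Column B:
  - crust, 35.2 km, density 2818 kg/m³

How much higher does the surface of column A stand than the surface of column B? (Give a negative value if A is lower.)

1.42 km

For any compensation level in the mantle, the mantle terms cancel and isostasy reduces to e = (Σt_A − Σt_B) − (Σ(ρt)_A − Σ(ρt)_B) / ρ_m.
Σt_A = 39.71 km; Σt_B = 35.2 km; Σ(ρt)_A = 109457.24; Σ(ρt)_B = 99193.6 (in km·kg/m³).
e = (39.71 − 35.2) − (109457.24 − 99193.6) / 3320 = 1.42 km.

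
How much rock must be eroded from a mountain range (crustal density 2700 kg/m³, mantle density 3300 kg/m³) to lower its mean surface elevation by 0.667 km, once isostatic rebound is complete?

3.67 km

Net drop Δ = e − u = e − e ρ_c/ρ_m = e (ρ_m − ρ_c)/ρ_m.
e = Δ ρ_m/(ρ_m − ρ_c) = 0.667 km × 3300/600 = 3.67 km.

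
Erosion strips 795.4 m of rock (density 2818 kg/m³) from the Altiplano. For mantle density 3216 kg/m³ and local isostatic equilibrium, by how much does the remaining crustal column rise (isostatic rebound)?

Unloading: uplift u = e ρ_c/ρ_m = 795.4 m × 2818/3216 = 697 m.

697 m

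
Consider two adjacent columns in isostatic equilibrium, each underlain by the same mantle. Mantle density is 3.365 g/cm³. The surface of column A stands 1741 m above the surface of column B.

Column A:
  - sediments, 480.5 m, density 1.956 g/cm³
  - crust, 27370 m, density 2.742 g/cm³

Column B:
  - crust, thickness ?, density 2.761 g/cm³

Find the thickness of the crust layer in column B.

19700 m

Take the compensation level at the base of the deeper column (depth z_c below the surface of column A) and equate Σ ρ_i t_i down to z_c; mantle fills any gap and the z_c terms cancel.
Column A: 480.5×1.956 + 27370×2.742 + (z_c − 27850.5)×3.365
Column B: 1741×0 + x×2.761 + (z_c − 1741 − 0 − x)×3.365
The z_c×3.365 term appears on both sides and cancels. Collect the known terms of each column as K = Σ(ρt)_known − 3.365 × (depth of known layers): K_A = 75988.398 − 3.365×27850.5 = −17728.5345; K_B = 0 − 3.365×(1741 + 0) = −5858.465.
Balance: K_A = K_B − x×(3.365 − 2.761), so x = (K_B − K_A)/(3.365 − 2.761) = 11870.1/0.604 = 19700 m.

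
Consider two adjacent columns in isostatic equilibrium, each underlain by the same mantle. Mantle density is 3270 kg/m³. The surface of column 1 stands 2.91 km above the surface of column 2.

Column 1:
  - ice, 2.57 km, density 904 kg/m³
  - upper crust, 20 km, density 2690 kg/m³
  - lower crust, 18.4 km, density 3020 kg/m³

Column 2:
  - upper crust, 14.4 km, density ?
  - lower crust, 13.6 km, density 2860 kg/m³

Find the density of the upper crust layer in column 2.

Take the compensation level at the base of the deeper column (depth z_c below the surface of column 1) and equate Σ ρ_i t_i down to z_c; mantle fills any gap and the z_c terms cancel.
Column 1: 2.57×904 + 20×2690 + 18.4×3020 + (z_c − 40.97)×3270
Column 2: 2.91×0 + 14.4×ρ + 13.6×2860 + (z_c − 2.91 − 28)×3270
The z_c×3270 term appears on both sides and cancels. Collect the known terms of each column as K = Σ(ρt)_known − 3270 × (depth of known layers): K_1 = 111691.28 − 3270×40.97 = −22280.62; K_2 = 38896 − 3270×(2.91 + 28) = −62179.7.
Balance: K_1 = K_2 + 14.4×ρ, so ρ = (K_1 − K_2)/14.4 = 39899.1/14.4 = 2770 kg/m³.

2770 kg/m³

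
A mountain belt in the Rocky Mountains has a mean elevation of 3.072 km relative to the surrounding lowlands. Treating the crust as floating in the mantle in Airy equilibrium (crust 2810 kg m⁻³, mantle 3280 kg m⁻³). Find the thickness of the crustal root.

18.4 km

Balancing pressure at the compensation depth: the weight of the topography is balanced by the buoyancy of the root, ρ_c h = (ρ_m − ρ_c) r.
r = h · ρ_c / (ρ_m − ρ_c) = 3.072 km × 2810 / (3280 − 2810) = 18.4 km.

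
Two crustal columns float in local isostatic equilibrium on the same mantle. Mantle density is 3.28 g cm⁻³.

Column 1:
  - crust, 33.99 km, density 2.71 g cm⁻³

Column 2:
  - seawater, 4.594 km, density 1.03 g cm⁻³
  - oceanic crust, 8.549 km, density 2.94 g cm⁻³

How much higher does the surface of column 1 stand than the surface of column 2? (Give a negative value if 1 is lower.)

For any compensation level in the mantle, the mantle terms cancel and isostasy reduces to e = (Σt_1 − Σt_2) − (Σ(ρt)_1 − Σ(ρt)_2) / ρ_m.
Σt_1 = 33.99 km; Σt_2 = 13.143 km; Σ(ρt)_1 = 92.1129; Σ(ρt)_2 = 29.86588 (in km·g cm⁻³).
e = (33.99 − 13.143) − (92.1129 − 29.86588) / 3.28 = 1.87 km.

1.87 km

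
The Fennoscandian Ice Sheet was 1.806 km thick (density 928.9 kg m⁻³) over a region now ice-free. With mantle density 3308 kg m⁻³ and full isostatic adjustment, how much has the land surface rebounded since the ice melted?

0.507 km

Removing the load lets mantle flow back in; uplift u satisfies ρ_ice t = ρ_m u.
u = t ρ_ice/ρ_m = 1.806 km × 928.9/3308 = 0.507 km.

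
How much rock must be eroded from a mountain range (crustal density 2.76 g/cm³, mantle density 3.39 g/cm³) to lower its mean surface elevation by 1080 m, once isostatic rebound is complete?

5810 m

Net drop Δ = e − u = e − e ρ_c/ρ_m = e (ρ_m − ρ_c)/ρ_m.
e = Δ ρ_m/(ρ_m − ρ_c) = 1080 m × 3.39/0.63 = 5810 m.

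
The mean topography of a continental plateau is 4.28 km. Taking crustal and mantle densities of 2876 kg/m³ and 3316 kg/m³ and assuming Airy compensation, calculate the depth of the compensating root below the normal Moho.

28 km

Balancing pressure at the compensation depth: the weight of the topography is balanced by the buoyancy of the root, ρ_c h = (ρ_m − ρ_c) r.
r = h · ρ_c / (ρ_m − ρ_c) = 4.28 km × 2876 / (3316 − 2876) = 28 km.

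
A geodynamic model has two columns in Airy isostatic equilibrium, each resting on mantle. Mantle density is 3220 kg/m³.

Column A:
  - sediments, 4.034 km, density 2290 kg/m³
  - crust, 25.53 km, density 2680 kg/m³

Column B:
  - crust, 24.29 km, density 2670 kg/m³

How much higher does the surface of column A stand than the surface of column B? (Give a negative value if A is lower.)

1.3 km

For any compensation level in the mantle, the mantle terms cancel and isostasy reduces to e = (Σt_A − Σt_B) − (Σ(ρt)_A − Σ(ρt)_B) / ρ_m.
Σt_A = 29.564 km; Σt_B = 24.29 km; Σ(ρt)_A = 77658.26; Σ(ρt)_B = 64854.3 (in km·kg/m³).
e = (29.564 − 24.29) − (77658.26 − 64854.3) / 3220 = 1.3 km.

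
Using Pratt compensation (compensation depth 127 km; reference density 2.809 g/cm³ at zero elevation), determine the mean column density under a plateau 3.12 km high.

Pratt balance: ρ_ref D = ρ (D + h).
ρ = ρ_ref D/(D + h) = 2.809 × 127 km/(127 km + 3.12 km) = 2.74 g/cm³.

2.74 g/cm³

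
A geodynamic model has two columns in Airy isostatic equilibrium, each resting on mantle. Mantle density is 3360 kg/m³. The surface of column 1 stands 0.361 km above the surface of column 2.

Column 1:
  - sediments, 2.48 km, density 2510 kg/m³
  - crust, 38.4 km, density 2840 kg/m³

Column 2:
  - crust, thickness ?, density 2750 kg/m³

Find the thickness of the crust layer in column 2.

34.2 km

Take the compensation level at the base of the deeper column (depth z_c below the surface of column 1) and equate Σ ρ_i t_i down to z_c; mantle fills any gap and the z_c terms cancel.
Column 1: 2.48×2510 + 38.4×2840 + (z_c − 40.88)×3360
Column 2: 0.361×0 + x×2750 + (z_c − 0.361 − 0 − x)×3360
The z_c×3360 term appears on both sides and cancels. Collect the known terms of each column as K = Σ(ρt)_known − 3360 × (depth of known layers): K_1 = 115280.8 − 3360×40.88 = −22076; K_2 = 0 − 3360×(0.361 + 0) = −1212.96.
Balance: K_1 = K_2 − x×(3360 − 2750), so x = (K_2 − K_1)/(3360 − 2750) = 20863/610 = 34.2 km.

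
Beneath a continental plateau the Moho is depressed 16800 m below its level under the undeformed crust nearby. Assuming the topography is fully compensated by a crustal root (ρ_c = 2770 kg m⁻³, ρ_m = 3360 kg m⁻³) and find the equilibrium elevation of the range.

3580 m

Balancing pressure at the compensation depth: ρ_c h = (ρ_m − ρ_c) r.
h = r (ρ_m − ρ_c) / ρ_c = 16800 m × (3360 − 2770) / 2770 = 3580 m.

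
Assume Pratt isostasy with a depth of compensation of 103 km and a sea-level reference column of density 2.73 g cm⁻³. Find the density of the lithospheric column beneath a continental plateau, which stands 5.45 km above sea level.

2.59 g cm⁻³

Pratt balance: ρ_ref D = ρ (D + h).
ρ = ρ_ref D/(D + h) = 2.73 × 103 km/(103 km + 5.45 km) = 2.59 g cm⁻³.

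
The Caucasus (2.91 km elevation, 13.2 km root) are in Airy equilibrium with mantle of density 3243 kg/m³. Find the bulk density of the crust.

ρ_c h = (ρ_m − ρ_c) r → ρ_c (h + r) = ρ_m r → ρ_c = ρ_m r / (h + r).
ρ_c = 3243 × 13.2 km / (2.91 km + 13.2 km) = 2660 kg/m³.

2660 kg/m³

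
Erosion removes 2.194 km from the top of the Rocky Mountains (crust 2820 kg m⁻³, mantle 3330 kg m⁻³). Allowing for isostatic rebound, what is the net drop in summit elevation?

0.336 km

Rebound u = e ρ_c/ρ_m = 2.194 km × 2820/3330 = 1.858 km.
Net surface drop = e − u = 2.194 km − 1.858 km = e (ρ_m − ρ_c)/ρ_m = 0.336 km.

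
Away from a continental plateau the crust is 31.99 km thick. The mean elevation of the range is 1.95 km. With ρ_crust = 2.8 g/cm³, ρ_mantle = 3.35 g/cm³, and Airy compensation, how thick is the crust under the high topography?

43.9 km

Root depth r = h ρ_c / (ρ_m − ρ_c) = 1.95 km × 2.8 / 0.55 = 9.927 km.
Total thickness = T + h + r = 31.99 km + 1.95 km + 9.927 km = 43.9 km.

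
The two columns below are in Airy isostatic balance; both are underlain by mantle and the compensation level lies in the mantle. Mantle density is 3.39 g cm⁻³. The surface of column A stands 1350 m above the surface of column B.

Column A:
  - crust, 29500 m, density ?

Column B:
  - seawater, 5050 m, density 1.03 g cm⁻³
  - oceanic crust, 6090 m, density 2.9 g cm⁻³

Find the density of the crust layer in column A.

Take the compensation level at the base of the deeper column (depth z_c below the surface of column A) and equate Σ ρ_i t_i down to z_c; mantle fills any gap and the z_c terms cancel.
Column A: 29500×ρ + (z_c − 29500)×3.39
Column B: 1350×0 + 5050×1.03 + 6090×2.9 + (z_c − 1350 − 11140)×3.39
The z_c×3.39 term appears on both sides and cancels. Collect the known terms of each column as K = Σ(ρt)_known − 3.39 × (depth of known layers): K_A = 0 − 3.39×29500 = −100005; K_B = 22862.5 − 3.39×(1350 + 11140) = −19478.6.
Balance: K_A + 29500×ρ = K_B, so ρ = (K_B − K_A)/29500 = 80526.4/29500 = 2.73 g cm⁻³.

2.73 g cm⁻³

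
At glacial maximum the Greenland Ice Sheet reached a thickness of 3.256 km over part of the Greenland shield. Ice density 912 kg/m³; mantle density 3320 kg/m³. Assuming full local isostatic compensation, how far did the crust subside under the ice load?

Isostatic balance requires: the ice load ρ_ice t is balanced by mantle displaced below, ρ_m s.
s = t ρ_ice / ρ_m = 3.256 km × 912/3320 = 0.894 km.

0.894 km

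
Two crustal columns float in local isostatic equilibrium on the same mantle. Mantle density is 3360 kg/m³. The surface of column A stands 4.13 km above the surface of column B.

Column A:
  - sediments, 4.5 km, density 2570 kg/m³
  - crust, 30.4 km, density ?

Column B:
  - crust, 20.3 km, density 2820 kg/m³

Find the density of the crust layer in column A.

2660 kg/m³

Take the compensation level at the base of the deeper column (depth z_c below the surface of column A) and equate Σ ρ_i t_i down to z_c; mantle fills any gap and the z_c terms cancel.
Column A: 4.5×2570 + 30.4×ρ + (z_c − 34.9)×3360
Column B: 4.13×0 + 20.3×2820 + (z_c − 4.13 − 20.3)×3360
The z_c×3360 term appears on both sides and cancels. Collect the known terms of each column as K = Σ(ρt)_known − 3360 × (depth of known layers): K_A = 11565 − 3360×34.9 = −105699; K_B = 57246 − 3360×(4.13 + 20.3) = −24838.8.
Balance: K_A + 30.4×ρ = K_B, so ρ = (K_B − K_A)/30.4 = 80860.2/30.4 = 2660 kg/m³.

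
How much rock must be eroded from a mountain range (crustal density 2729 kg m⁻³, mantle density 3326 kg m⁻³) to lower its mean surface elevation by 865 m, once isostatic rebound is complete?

Net drop Δ = e − u = e − e ρ_c/ρ_m = e (ρ_m − ρ_c)/ρ_m.
e = Δ ρ_m/(ρ_m − ρ_c) = 865 m × 3326/597 = 4820 m.

4820 m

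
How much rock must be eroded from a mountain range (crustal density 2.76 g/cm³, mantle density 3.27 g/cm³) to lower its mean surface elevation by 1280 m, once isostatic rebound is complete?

8210 m

Net drop Δ = e − u = e − e ρ_c/ρ_m = e (ρ_m − ρ_c)/ρ_m.
e = Δ ρ_m/(ρ_m − ρ_c) = 1280 m × 3.27/0.51 = 8210 m.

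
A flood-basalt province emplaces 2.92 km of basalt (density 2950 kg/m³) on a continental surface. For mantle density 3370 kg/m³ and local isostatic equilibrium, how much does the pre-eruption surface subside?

Subaerial loading: s = t ρ_load / ρ_m.
s = 2.92 km × 2950/3370 = 2.56 km.

2.56 km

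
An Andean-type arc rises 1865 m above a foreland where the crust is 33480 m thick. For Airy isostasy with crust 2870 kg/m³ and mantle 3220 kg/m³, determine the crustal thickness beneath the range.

Root depth r = h ρ_c / (ρ_m − ρ_c) = 1865 m × 2870 / 350 = 15290 m.
Total thickness = T + h + r = 33480 m + 1865 m + 15290 m = 50600 m.

50600 m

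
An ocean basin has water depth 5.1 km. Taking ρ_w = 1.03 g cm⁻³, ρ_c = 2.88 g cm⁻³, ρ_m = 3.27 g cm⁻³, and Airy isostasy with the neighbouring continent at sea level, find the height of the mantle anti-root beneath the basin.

24.2 km

Balancing pressure at the compensation depth: replacing crust with seawater at the top is compensated by replacing crust with mantle at the base: d (ρ_c − ρ_w) = a (ρ_m − ρ_c).
a = d (ρ_c − ρ_w)/(ρ_m − ρ_c) = 5.1 km × 1.85/0.39 = 24.2 km.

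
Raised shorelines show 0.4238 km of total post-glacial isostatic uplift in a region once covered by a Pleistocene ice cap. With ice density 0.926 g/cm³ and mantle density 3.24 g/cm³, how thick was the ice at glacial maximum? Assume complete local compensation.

1.48 km

u = t ρ_ice/ρ_m → t = u ρ_m/ρ_ice = 0.4238 km × 3.24/0.926 = 1.48 km.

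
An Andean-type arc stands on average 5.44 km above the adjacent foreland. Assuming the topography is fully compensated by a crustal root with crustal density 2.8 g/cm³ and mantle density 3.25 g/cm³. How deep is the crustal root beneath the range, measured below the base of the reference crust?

33.8 km

For local isostatic compensation: the weight of the topography is balanced by the buoyancy of the root, ρ_c h = (ρ_m − ρ_c) r.
r = h · ρ_c / (ρ_m − ρ_c) = 5.44 km × 2.8 / (3.25 − 2.8) = 33.8 km.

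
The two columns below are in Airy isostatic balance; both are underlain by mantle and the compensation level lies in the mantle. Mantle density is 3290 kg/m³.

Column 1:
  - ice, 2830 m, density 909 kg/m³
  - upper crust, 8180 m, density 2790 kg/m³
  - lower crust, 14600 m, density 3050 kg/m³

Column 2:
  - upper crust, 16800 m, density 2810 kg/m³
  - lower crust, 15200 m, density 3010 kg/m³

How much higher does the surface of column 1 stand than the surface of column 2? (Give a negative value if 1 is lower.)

For any compensation level in the mantle, the mantle terms cancel and isostasy reduces to e = (Σt_1 − Σt_2) − (Σ(ρt)_1 − Σ(ρt)_2) / ρ_m.
Σt_1 = 25610 m; Σt_2 = 32000 m; Σ(ρt)_1 = 69924670; Σ(ρt)_2 = 92960000 (in m·kg/m³).
e = (25610 − 32000) − (69924670 − 92960000) / 3290 = 612 m.

612 m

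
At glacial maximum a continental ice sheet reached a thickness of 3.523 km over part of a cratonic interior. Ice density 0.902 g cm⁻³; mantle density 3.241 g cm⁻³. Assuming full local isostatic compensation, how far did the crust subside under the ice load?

Isostatic balance requires: the ice load ρ_ice t is balanced by mantle displaced below, ρ_m s.
s = t ρ_ice / ρ_m = 3.523 km × 0.902/3.241 = 0.98 km.

0.98 km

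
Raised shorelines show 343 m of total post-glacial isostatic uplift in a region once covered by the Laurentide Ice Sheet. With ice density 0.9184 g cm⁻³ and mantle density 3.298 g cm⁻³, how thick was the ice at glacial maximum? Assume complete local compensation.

u = t ρ_ice/ρ_m → t = u ρ_m/ρ_ice = 343 m × 3.298/0.9184 = 1230 m.

1230 m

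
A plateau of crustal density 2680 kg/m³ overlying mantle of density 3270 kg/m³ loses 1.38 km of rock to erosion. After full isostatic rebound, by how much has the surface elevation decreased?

0.249 km

Rebound u = e ρ_c/ρ_m = 1.38 km × 2680/3270 = 1.131 km.
Net surface drop = e − u = 1.38 km − 1.131 km = e (ρ_m − ρ_c)/ρ_m = 0.249 km.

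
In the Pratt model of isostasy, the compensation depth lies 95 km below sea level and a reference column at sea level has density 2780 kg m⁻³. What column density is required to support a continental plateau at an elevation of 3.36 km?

Pratt balance: ρ_ref D = ρ (D + h).
ρ = ρ_ref D/(D + h) = 2780 × 95 km/(95 km + 3.36 km) = 2690 kg m⁻³.

2690 kg m⁻³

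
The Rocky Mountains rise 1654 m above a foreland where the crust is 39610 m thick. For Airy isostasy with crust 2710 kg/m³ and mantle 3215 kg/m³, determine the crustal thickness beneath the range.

Root depth r = h ρ_c / (ρ_m − ρ_c) = 1654 m × 2710 / 505 = 8876 m.
Total thickness = T + h + r = 39610 m + 1654 m + 8876 m = 50100 m.

50100 m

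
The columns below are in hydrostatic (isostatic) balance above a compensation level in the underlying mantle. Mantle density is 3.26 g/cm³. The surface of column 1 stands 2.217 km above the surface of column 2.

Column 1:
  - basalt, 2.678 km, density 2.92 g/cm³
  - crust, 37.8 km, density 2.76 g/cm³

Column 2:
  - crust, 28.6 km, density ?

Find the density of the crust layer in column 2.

Take the compensation level at the base of the deeper column (depth z_c below the surface of column 1) and equate Σ ρ_i t_i down to z_c; mantle fills any gap and the z_c terms cancel.
Column 1: 2.678×2.92 + 37.8×2.76 + (z_c − 40.478)×3.26
Column 2: 2.217×0 + 28.6×ρ + (z_c − 2.217 − 28.6)×3.26
The z_c×3.26 term appears on both sides and cancels. Collect the known terms of each column as K = Σ(ρt)_known − 3.26 × (depth of known layers): K_1 = 112.14776 − 3.26×40.478 = −19.81052; K_2 = 0 − 3.26×(2.217 + 28.6) = −100.46342.
Balance: K_1 = K_2 + 28.6×ρ, so ρ = (K_1 − K_2)/28.6 = 80.6529/28.6 = 2.82 g/cm³.

2.82 g/cm³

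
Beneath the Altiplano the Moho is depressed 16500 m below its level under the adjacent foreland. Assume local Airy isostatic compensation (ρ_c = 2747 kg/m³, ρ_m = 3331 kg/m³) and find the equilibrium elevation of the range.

3510 m

In Airy isostatic equilibrium: ρ_c h = (ρ_m − ρ_c) r.
h = r (ρ_m − ρ_c) / ρ_c = 16500 m × (3331 − 2747) / 2747 = 3510 m.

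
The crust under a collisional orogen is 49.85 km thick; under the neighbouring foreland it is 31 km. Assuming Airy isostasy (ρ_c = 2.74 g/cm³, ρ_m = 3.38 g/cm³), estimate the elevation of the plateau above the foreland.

Excess crust Δ = 49.85 km − 31 km = 18.85 km, split between elevation h and root r with h + r = Δ.
Airy balance ρ_c h = (ρ_m − ρ_c) r gives r = h ρ_c/(ρ_m − ρ_c), so h (1 + ρ_c/(ρ_m − ρ_c)) = Δ, i.e. h = Δ (ρ_m − ρ_c)/ρ_m.
h = 18.85 km × 0.64/3.38 = 3.57 km.

3.57 km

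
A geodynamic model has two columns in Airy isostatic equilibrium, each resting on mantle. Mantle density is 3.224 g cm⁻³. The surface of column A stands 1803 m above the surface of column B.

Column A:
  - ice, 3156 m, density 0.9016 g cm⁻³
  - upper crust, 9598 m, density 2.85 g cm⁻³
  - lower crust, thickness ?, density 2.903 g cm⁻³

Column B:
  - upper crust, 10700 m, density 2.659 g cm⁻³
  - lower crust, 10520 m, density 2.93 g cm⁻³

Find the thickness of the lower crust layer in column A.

12600 m

Take the compensation level at the base of the deeper column (depth z_c below the surface of column A) and equate Σ ρ_i t_i down to z_c; mantle fills any gap and the z_c terms cancel.
Column A: 3156×0.9016 + 9598×2.85 + x×2.903 + (z_c − 12754 − x)×3.224
Column B: 1803×0 + 10700×2.659 + 10520×2.93 + (z_c − 1803 − 21220)×3.224
The z_c×3.224 term appears on both sides and cancels. Collect the known terms of each column as K = Σ(ρt)_known − 3.224 × (depth of known layers): K_A = 30199.7496 − 3.224×12754 = −10919.1464; K_B = 59274.9 − 3.224×(1803 + 21220) = −14951.252.
Balance: K_A − x×(3.224 − 2.903) = K_B, so x = (K_A − K_B)/(3.224 − 2.903) = 4032.11/0.321 = 12600 m.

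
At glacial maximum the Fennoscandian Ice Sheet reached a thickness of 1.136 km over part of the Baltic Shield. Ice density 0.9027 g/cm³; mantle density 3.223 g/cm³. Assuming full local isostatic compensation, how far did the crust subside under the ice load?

For local isostatic compensation: the ice load ρ_ice t is balanced by mantle displaced below, ρ_m s.
s = t ρ_ice / ρ_m = 1.136 km × 0.9027/3.223 = 0.318 km.

0.318 km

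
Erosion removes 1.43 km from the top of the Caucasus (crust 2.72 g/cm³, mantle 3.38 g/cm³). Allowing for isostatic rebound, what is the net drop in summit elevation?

0.279 km

Rebound u = e ρ_c/ρ_m = 1.43 km × 2.72/3.38 = 1.151 km.
Net surface drop = e − u = 1.43 km − 1.151 km = e (ρ_m − ρ_c)/ρ_m = 0.279 km.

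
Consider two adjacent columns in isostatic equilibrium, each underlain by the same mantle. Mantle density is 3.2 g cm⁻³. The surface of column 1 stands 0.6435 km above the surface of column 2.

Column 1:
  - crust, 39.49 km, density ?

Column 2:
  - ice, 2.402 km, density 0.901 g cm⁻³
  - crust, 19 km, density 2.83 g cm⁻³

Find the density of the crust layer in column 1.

Take the compensation level at the base of the deeper column (depth z_c below the surface of column 1) and equate Σ ρ_i t_i down to z_c; mantle fills any gap and the z_c terms cancel.
Column 1: 39.49×ρ + (z_c − 39.49)×3.2
Column 2: 0.6435×0 + 2.402×0.901 + 19×2.83 + (z_c − 0.6435 − 21.402)×3.2
The z_c×3.2 term appears on both sides and cancels. Collect the known terms of each column as K = Σ(ρt)_known − 3.2 × (depth of known layers): K_1 = 0 − 3.2×39.49 = −126.368; K_2 = 55.934202 − 3.2×(0.6435 + 21.402) = −14.611398.
Balance: K_1 + 39.49×ρ = K_2, so ρ = (K_2 − K_1)/39.49 = 111.757/39.49 = 2.83 g cm⁻³.

2.83 g cm⁻³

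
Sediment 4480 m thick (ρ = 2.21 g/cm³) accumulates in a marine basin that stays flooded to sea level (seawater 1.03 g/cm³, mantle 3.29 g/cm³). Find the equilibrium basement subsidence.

Submarine loading: the sediment displaces seawater, and the subsidence is in turn flooded, so s (ρ_m − ρ_w) = t (ρ_sed − ρ_w).
s = 4480 m × (2.21 − 1.03) / (3.29 − 1.03) = 2340 m.

2340 m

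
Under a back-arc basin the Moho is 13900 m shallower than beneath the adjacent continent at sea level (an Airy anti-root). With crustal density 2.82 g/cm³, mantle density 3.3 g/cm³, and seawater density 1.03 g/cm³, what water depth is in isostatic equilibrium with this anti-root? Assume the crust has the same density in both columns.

3730 m

Replacing a thickness d of crust by seawater at the top must be balanced by replacing crust with mantle at the base: d (ρ_c − ρ_w) = a (ρ_m − ρ_c).
d = a (ρ_m − ρ_c)/(ρ_c − ρ_w) = 13900 m × 0.48/1.79 = 3730 m.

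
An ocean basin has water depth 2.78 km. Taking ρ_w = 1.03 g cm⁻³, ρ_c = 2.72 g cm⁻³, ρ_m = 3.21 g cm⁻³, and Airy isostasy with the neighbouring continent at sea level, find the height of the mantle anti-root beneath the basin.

Balancing pressure at the compensation depth: replacing crust with seawater at the top is compensated by replacing crust with mantle at the base: d (ρ_c − ρ_w) = a (ρ_m − ρ_c).
a = d (ρ_c − ρ_w)/(ρ_m − ρ_c) = 2.78 km × 1.69/0.49 = 9.59 km.

9.59 km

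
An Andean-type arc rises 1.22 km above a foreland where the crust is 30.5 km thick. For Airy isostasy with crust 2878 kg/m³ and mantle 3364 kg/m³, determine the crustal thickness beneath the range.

38.9 km

Root depth r = h ρ_c / (ρ_m − ρ_c) = 1.22 km × 2878 / 486 = 7.225 km.
Total thickness = T + h + r = 30.5 km + 1.22 km + 7.225 km = 38.9 km.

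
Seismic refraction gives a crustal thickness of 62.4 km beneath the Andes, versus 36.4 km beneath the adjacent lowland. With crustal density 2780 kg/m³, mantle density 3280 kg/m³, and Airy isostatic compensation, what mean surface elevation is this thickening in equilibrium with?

3.96 km

Excess crust Δ = 62.4 km − 36.4 km = 26 km, split between elevation h and root r with h + r = Δ.
Airy balance ρ_c h = (ρ_m − ρ_c) r gives r = h ρ_c/(ρ_m − ρ_c), so h (1 + ρ_c/(ρ_m − ρ_c)) = Δ, i.e. h = Δ (ρ_m − ρ_c)/ρ_m.
h = 26 km × 500/3280 = 3.96 km.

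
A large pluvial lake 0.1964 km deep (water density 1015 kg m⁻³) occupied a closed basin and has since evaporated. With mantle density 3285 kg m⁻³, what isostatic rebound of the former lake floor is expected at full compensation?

u = d ρ_w/ρ_m = 0.1964 km × 1015/3285 = 0.0607 km.

0.0607 km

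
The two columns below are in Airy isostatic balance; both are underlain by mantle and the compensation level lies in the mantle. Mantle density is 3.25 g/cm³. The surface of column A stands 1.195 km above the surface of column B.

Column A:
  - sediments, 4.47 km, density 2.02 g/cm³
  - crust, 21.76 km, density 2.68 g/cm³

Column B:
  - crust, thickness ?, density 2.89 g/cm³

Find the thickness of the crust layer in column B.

Take the compensation level at the base of the deeper column (depth z_c below the surface of column A) and equate Σ ρ_i t_i down to z_c; mantle fills any gap and the z_c terms cancel.
Column A: 4.47×2.02 + 21.76×2.68 + (z_c − 26.23)×3.25
Column B: 1.195×0 + x×2.89 + (z_c − 1.195 − 0 − x)×3.25
The z_c×3.25 term appears on both sides and cancels. Collect the known terms of each column as K = Σ(ρt)_known − 3.25 × (depth of known layers): K_A = 67.3462 − 3.25×26.23 = −17.9013; K_B = 0 − 3.25×(1.195 + 0) = −3.88375.
Balance: K_A = K_B − x×(3.25 − 2.89), so x = (K_B − K_A)/(3.25 − 2.89) = 14.0175/0.36 = 38.9 km.

38.9 km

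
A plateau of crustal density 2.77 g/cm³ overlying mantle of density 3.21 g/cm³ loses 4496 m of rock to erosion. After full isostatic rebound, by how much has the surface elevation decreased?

Rebound u = e ρ_c/ρ_m = 4496 m × 2.77/3.21 = 3880 m.
Net surface drop = e − u = 4496 m − 3880 m = e (ρ_m − ρ_c)/ρ_m = 616 m.

616 m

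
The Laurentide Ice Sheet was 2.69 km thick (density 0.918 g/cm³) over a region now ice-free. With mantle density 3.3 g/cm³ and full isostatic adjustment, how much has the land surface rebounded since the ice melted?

Removing the load lets mantle flow back in; uplift u satisfies ρ_ice t = ρ_m u.
u = t ρ_ice/ρ_m = 2.69 km × 0.918/3.3 = 0.748 km.

0.748 km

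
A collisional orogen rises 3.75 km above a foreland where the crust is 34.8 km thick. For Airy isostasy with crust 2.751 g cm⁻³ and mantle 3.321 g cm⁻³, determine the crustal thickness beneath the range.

56.6 km

Root depth r = h ρ_c / (ρ_m − ρ_c) = 3.75 km × 2.751 / 0.57 = 18.1 km.
Total thickness = T + h + r = 34.8 km + 3.75 km + 18.1 km = 56.6 km.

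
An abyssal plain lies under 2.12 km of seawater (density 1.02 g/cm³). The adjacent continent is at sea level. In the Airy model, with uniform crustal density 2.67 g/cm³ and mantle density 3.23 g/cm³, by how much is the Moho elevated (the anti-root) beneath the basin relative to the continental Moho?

Equating mass per unit area of the two columns: replacing crust with seawater at the top is compensated by replacing crust with mantle at the base: d (ρ_c − ρ_w) = a (ρ_m − ρ_c).
a = d (ρ_c − ρ_w)/(ρ_m − ρ_c) = 2.12 km × 1.65/0.56 = 6.25 km.

6.25 km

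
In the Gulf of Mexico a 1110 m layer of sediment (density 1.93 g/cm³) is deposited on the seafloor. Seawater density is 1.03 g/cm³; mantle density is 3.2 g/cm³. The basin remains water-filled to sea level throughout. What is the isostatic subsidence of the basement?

Submarine loading: the sediment displaces seawater, and the subsidence is in turn flooded, so s (ρ_m − ρ_w) = t (ρ_sed − ρ_w).
s = 1110 m × (1.93 − 1.03) / (3.2 − 1.03) = 460 m.

460 m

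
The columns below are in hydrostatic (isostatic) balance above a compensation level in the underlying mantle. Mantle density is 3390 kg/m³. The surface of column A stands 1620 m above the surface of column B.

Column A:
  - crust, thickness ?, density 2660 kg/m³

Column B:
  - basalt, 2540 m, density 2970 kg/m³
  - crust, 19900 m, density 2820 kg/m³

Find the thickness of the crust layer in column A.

Take the compensation level at the base of the deeper column (depth z_c below the surface of column A) and equate Σ ρ_i t_i down to z_c; mantle fills any gap and the z_c terms cancel.
Column A: x×2660 + (z_c − 0 − x)×3390
Column B: 1620×0 + 2540×2970 + 19900×2820 + (z_c − 1620 − 22440)×3390
The z_c×3390 term appears on both sides and cancels. Collect the known terms of each column as K = Σ(ρt)_known − 3390 × (depth of known layers): K_A = 0 − 3390×0 = 0; K_B = 63661800 − 3390×(1620 + 22440) = −17901600.
Balance: K_A − x×(3390 − 2660) = K_B, so x = (K_A − K_B)/(3390 − 2660) = 17901600/730 = 24500 m.

24500 m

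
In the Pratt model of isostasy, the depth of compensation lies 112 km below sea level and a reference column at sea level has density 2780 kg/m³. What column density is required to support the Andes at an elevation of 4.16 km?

Pratt balance: ρ_ref D = ρ (D + h).
ρ = ρ_ref D/(D + h) = 2780 × 112 km/(112 km + 4.16 km) = 2680 kg/m³.

2680 kg/m³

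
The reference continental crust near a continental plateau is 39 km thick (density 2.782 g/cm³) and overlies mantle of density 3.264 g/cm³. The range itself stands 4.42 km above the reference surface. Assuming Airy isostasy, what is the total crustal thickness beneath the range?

Root depth r = h ρ_c / (ρ_m − ρ_c) = 4.42 km × 2.782 / 0.482 = 25.51 km.
Total thickness = T + h + r = 39 km + 4.42 km + 25.51 km = 68.9 km.

68.9 km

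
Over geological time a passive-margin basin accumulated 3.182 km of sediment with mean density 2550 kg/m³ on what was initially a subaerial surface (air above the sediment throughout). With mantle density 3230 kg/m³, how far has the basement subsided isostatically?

2.51 km

Subaerial load: s = t ρ_sed / ρ_m = 3.182 km × 2550/3230 = 2.51 km.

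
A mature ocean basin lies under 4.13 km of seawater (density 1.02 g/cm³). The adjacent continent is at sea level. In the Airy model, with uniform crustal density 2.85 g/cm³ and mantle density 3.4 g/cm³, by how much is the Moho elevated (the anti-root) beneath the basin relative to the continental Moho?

In Airy isostatic equilibrium: replacing crust with seawater at the top is compensated by replacing crust with mantle at the base: d (ρ_c − ρ_w) = a (ρ_m − ρ_c).
a = d (ρ_c − ρ_w)/(ρ_m − ρ_c) = 4.13 km × 1.83/0.55 = 13.7 km.

13.7 km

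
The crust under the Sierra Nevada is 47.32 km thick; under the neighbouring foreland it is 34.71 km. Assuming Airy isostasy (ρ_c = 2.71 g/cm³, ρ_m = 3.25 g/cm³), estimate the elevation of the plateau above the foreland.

2.1 km

Excess crust Δ = 47.32 km − 34.71 km = 12.61 km, split between elevation h and root r with h + r = Δ.
Airy balance ρ_c h = (ρ_m − ρ_c) r gives r = h ρ_c/(ρ_m − ρ_c), so h (1 + ρ_c/(ρ_m − ρ_c)) = Δ, i.e. h = Δ (ρ_m − ρ_c)/ρ_m.
h = 12.61 km × 0.54/3.25 = 2.1 km.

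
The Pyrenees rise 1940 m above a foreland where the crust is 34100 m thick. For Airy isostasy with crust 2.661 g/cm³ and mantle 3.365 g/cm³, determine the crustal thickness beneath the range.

43400 m

Root depth r = h ρ_c / (ρ_m − ρ_c) = 1940 m × 2.661 / 0.704 = 7333 m.
Total thickness = T + h + r = 34100 m + 1940 m + 7333 m = 43400 m.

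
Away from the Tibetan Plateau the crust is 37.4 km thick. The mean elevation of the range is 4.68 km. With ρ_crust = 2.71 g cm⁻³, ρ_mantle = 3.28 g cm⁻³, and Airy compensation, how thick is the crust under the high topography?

Root depth r = h ρ_c / (ρ_m − ρ_c) = 4.68 km × 2.71 / 0.57 = 22.25 km.
Total thickness = T + h + r = 37.4 km + 4.68 km + 22.25 km = 64.3 km.

64.3 km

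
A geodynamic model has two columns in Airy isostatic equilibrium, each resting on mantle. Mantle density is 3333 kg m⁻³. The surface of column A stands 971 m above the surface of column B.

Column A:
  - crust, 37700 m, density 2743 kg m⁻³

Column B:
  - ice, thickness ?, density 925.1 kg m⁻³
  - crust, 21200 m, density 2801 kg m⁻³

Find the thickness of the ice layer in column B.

Take the compensation level at the base of the deeper column (depth z_c below the surface of column A) and equate Σ ρ_i t_i down to z_c; mantle fills any gap and the z_c terms cancel.
Column A: 37700×2743 + (z_c − 37700)×3333
Column B: 971×0 + x×925.1 + 21200×2801 + (z_c − 971 − 21200 − x)×3333
The z_c×3333 term appears on both sides and cancels. Collect the known terms of each column as K = Σ(ρt)_known − 3333 × (depth of known layers): K_A = 103411100 − 3333×37700 = −22243000; K_B = 59381200 − 3333×(971 + 21200) = −14514743.
Balance: K_A = K_B − x×(3333 − 925.1), so x = (K_B − K_A)/(3333 − 925.1) = 7728260/2407.9 = 3210 m.

3210 m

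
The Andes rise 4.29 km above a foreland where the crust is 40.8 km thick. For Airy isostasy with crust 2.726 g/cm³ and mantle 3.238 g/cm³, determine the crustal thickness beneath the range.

Root depth r = h ρ_c / (ρ_m − ρ_c) = 4.29 km × 2.726 / 0.512 = 22.84 km.
Total thickness = T + h + r = 40.8 km + 4.29 km + 22.84 km = 67.9 km.

67.9 km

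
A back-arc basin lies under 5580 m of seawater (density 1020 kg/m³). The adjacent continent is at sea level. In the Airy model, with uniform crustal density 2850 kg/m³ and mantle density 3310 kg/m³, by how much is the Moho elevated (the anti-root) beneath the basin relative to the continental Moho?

For local isostatic compensation: replacing crust with seawater at the top is compensated by replacing crust with mantle at the base: d (ρ_c − ρ_w) = a (ρ_m − ρ_c).
a = d (ρ_c − ρ_w)/(ρ_m − ρ_c) = 5580 m × 1830/460 = 22200 m.

22200 m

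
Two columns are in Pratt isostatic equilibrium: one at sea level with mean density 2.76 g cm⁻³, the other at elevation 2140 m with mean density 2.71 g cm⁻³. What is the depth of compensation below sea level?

116000 m

ρ_ref D = ρ (D + h) → D (ρ_ref − ρ) = ρ h.
D = ρ h/(ρ_ref − ρ) = 2.71 × 2140 m/(2.76 − 2.71) = 116000 m.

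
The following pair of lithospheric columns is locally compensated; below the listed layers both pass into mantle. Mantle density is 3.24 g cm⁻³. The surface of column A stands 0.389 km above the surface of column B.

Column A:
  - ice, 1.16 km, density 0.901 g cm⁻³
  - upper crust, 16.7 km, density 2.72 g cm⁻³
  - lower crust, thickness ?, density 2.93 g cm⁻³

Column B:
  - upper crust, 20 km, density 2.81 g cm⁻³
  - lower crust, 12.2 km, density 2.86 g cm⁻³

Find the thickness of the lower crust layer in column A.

Take the compensation level at the base of the deeper column (depth z_c below the surface of column A) and equate Σ ρ_i t_i down to z_c; mantle fills any gap and the z_c terms cancel.
Column A: 1.16×0.901 + 16.7×2.72 + x×2.93 + (z_c − 17.86 − x)×3.24
Column B: 0.389×0 + 20×2.81 + 12.2×2.86 + (z_c − 0.389 − 32.2)×3.24
The z_c×3.24 term appears on both sides and cancels. Collect the known terms of each column as K = Σ(ρt)_known − 3.24 × (depth of known layers): K_A = 46.46916 − 3.24×17.86 = −11.39724; K_B = 91.092 − 3.24×(0.389 + 32.2) = −14.49636.
Balance: K_A − x×(3.24 − 2.93) = K_B, so x = (K_A − K_B)/(3.24 − 2.93) = 3.09912/0.31 = 10 km.

10 km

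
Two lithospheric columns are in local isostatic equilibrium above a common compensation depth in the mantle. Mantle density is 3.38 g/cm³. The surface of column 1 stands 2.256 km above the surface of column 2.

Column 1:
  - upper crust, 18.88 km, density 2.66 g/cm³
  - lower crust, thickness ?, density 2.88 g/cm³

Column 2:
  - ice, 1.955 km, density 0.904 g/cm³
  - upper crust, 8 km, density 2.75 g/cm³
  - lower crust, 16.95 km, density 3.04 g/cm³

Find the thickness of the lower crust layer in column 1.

Take the compensation level at the base of the deeper column (depth z_c below the surface of column 1) and equate Σ ρ_i t_i down to z_c; mantle fills any gap and the z_c terms cancel.
Column 1: 18.88×2.66 + x×2.88 + (z_c − 18.88 − x)×3.38
Column 2: 2.256×0 + 1.955×0.904 + 8×2.75 + 16.95×3.04 + (z_c − 2.256 − 26.905)×3.38
The z_c×3.38 term appears on both sides and cancels. Collect the known terms of each column as K = Σ(ρt)_known − 3.38 × (depth of known layers): K_1 = 50.2208 − 3.38×18.88 = −13.5936; K_2 = 75.29532 − 3.38×(2.256 + 26.905) = −23.26886.
Balance: K_1 − x×(3.38 − 2.88) = K_2, so x = (K_1 − K_2)/(3.38 − 2.88) = 9.67526/0.5 = 19.4 km.

19.4 km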